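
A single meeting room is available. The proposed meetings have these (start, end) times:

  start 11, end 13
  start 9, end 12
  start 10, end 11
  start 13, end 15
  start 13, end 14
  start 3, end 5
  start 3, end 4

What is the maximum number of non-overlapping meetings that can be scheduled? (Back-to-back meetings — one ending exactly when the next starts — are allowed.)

4

Greedy by earliest finish: after sorting by end time, pick each interval compatible with the last pick.
Sorted by end: (3,4)  (3,5)  (10,11)  (9,12)  (11,13)  (13,14)  (13,15)
take (3,4); take (10,11); skip (9,12); take (11,13); take (13,14); skip (13,15).
Selected 4 meetings.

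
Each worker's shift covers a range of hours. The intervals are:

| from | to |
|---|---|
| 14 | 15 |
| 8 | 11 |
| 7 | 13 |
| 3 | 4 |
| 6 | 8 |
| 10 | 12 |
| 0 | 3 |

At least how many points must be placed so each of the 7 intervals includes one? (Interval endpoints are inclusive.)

Sorted: [0,3] [3,4] [6,8] [8,11] [10,12] [7,13] [14,15]
{[0,3],[3,4]} hit by 3; {[6,8],[8,11]} hit by 8; {[10,12],[7,13]} hit by 12; {[14,15]} hit by 15.
Points: 3, 8, 12, 15 (4 total).

4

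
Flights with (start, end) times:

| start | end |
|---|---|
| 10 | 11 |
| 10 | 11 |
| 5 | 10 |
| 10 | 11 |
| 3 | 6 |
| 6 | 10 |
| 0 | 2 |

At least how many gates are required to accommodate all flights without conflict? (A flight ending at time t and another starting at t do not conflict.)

The answer is the maximum number of intervals overlapping at any instant.
Events (time:±→running): 0:+→1 2:-→0 3:+→1 5:+→2 6:-→1 6:+→2 10:-→1 10:-→0 10:+→1 10:+→2 10:+→3 … peak 3.

3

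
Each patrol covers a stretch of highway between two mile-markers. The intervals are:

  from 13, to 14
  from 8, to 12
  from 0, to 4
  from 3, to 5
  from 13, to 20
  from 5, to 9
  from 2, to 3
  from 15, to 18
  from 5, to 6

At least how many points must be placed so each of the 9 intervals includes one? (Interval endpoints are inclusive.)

5

Process intervals by earliest right end; each time one isn't hit yet, stab at its right endpoint.
By right end: [2,3]  [0,4]  [3,5]  [5,6]  [5,9]  [8,12]  [13,14]  [15,18]  [13,20]
[2,3] uncovered → point at 3; [5,6] uncovered → point at 6; [8,12] uncovered → point at 12; [13,14] uncovered → point at 14; [15,18] uncovered → point at 18.
Points: 3, 6, 12, 14, 18 (5 total).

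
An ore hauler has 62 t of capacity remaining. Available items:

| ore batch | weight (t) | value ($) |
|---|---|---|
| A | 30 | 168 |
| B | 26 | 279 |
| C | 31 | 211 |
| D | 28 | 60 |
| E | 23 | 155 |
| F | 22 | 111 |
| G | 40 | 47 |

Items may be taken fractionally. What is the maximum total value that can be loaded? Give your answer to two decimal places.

Ratios (sorted): B 10.73, C 6.81, E 6.74, A 5.60, F 5.05, D 2.14, G 1.18
take B (26 @ 279); take C (31 @ 211); take 5/23 of E → 33.70. Capacity used 62/62.
Total value = 523.70

523.70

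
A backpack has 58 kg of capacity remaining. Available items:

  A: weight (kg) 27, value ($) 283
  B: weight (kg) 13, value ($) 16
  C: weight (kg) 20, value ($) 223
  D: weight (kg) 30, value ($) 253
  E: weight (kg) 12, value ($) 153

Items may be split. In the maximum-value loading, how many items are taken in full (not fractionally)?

Greedy by value/weight ratio, highest first.
Order: E (153/12=12.75) > C (223/20=11.15) > A (283/27=10.48) > D (253/30=8.43) > B (16/13=1.23)
Fill: take E (12 @ 153) → take C (20 @ 223) → take 26/27 of A → 272.52; 58/58 used.
2 item(s) taken whole; one partial (take 26/27 of A).

2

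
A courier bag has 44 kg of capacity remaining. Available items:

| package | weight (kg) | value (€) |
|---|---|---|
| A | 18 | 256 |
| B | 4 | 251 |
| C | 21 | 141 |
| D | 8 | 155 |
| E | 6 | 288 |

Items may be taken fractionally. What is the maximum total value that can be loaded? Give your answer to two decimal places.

1003.71

Greedy by value/weight ratio, highest first.
Order: B (251/4=62.75) > E (288/6=48.00) > D (155/8=19.38) > A (256/18=14.22) > C (141/21=6.71)
Fill: take B (4 @ 251) → take E (6 @ 288) → take D (8 @ 155) → take A (18 @ 256) → take 8/21 of C → 53.71; 44/44 used.
Total value = 1003.71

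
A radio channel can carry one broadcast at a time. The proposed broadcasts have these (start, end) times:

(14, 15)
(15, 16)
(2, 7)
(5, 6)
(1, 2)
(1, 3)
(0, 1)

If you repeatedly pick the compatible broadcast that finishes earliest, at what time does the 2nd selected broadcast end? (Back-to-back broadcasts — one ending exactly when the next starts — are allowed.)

Order by finish time; keep every interval that doesn't clash with the previous kept one.
Sorted by end: (0,1)  (1,2)  (1,3)  (5,6)  (2,7)  (14,15)  (15,16)
take (0,1); take (1,2); skip (1,3); take (5,6); take (14,15); take (15,16).
Selected: (0,1) (1,2) (5,6) (14,15) (15,16)

2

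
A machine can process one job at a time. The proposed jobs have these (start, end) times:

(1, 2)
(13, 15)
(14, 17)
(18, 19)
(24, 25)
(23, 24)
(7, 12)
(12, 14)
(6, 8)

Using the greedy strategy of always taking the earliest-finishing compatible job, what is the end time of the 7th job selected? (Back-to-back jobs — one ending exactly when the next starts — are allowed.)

25

Sorted by end: (1,2)  (6,8)  (7,12)  (12,14)  (13,15)  (14,17)  (18,19)  (23,24)  (24,25)
take (1,2); take (6,8); take (12,14); take (14,17); take (18,19); take (23,24); take (24,25).
Selected: (1,2) (6,8) (12,14) (14,17) (18,19) (23,24) (24,25)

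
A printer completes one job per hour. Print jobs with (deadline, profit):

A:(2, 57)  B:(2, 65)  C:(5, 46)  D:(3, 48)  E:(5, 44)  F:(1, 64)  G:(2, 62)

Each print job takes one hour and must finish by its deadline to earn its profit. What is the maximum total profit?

267

Take jobs in profit order; each goes to the latest open slot no later than its deadline.
Profit order: B=65 F=64 G=62 A=57 D=48 C=46 E=44
Assign: B→slot 2, F→slot 1, G skipped, A skipped, D→slot 3, C→slot 5, E→slot 4.
Slots: [1:F] [2:B] [3:D] [4:E] [5:C]
Profit = 64 + 65 + 48 + 44 + 46 = 267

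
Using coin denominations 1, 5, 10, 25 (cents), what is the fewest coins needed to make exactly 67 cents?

6

67 = 2×25 + 1×10 + 1×5 + 2×1
Total coins = 2 + 1 + 1 + 2 = 6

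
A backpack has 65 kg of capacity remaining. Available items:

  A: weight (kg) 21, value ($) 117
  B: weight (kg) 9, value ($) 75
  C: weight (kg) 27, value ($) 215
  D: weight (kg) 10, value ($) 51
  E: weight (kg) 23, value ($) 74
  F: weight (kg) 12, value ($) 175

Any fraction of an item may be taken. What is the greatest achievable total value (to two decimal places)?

559.71

Sort by value per unit weight and fill in that order.
Ratios (sorted): F 14.58, B 8.33, C 7.96, A 5.57, D 5.10, E 3.22
take F (12 @ 175); take B (9 @ 75); take C (27 @ 215); take 17/21 of A → 94.71. Capacity used 65/65.
Total value = 559.71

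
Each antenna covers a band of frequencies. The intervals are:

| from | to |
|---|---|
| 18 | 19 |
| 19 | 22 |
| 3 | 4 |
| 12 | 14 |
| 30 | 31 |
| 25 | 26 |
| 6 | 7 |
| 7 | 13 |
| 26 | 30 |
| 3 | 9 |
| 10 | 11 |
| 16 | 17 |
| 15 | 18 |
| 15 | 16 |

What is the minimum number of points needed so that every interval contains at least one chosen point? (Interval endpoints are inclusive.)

Sorted: [3,4] [6,7] [3,9] [10,11] [7,13] [12,14] [15,16] [16,17] [15,18] [18,19] [19,22] [25,26] [26,30] [30,31]
{[3,4]} hit by 4; {[6,7],[3,9]} hit by 7; {[10,11],[7,13]} hit by 11; {[12,14]} hit by 14; {[15,16],[16,17],[15,18]} hit by 16; {[18,19],[19,22]} hit by 19; {[25,26],[26,30]} hit by 26; {[30,31]} hit by 31.
Points: 4, 7, 11, 14, 16, 19, 26, 31 (8 total).

8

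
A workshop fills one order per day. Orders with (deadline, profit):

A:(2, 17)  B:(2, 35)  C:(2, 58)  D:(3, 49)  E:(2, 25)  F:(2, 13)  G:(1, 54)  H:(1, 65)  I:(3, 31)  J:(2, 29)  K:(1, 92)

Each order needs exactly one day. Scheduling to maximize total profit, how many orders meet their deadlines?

3

Take jobs in profit order; each goes to the latest open slot no later than its deadline.
Profit order: K=92 H=65 C=58 G=54 D=49 B=35 I=31 J=29 E=25 A=17 F=13
Assign: K→slot 1, H skipped, C→slot 2, G skipped, D→slot 3, B skipped, I skipped, J skipped, E skipped, A skipped, F skipped.
Slots: [1:K] [2:C] [3:D]
3 of 11 scheduled.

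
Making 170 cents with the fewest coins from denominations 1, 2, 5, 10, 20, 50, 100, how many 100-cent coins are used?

1

170 − 1×100→70 − 1×50→20 − 1×20→0
Count of 100: 1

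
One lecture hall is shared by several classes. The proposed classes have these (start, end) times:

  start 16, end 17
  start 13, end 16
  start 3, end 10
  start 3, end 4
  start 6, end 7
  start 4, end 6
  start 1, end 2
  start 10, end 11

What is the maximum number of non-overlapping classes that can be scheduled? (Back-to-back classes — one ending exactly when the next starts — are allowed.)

By end time: (1,2), (3,4), (4,6), (6,7), (3,10), (10,11), (13,16), (16,17).
Pick (1,2); next start ≥ 2 → (3,4); next start ≥ 4 → (4,6); next start ≥ 6 → (6,7); next start ≥ 7 → (10,11); next start ≥ 11 → (13,16); next start ≥ 16 → (16,17).
Selected 7 classes.

7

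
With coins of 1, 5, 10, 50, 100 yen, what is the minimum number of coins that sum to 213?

6

Greedy: take as many of the largest coin as possible, then repeat with the remainder.
213 − 2×100→13 − 1×10→3 − 3×1→0
Total coins = 2 + 1 + 3 = 6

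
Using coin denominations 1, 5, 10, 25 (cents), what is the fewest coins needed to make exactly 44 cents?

7

44 − 1×25→19 − 1×10→9 − 1×5→4 − 4×1→0
Total coins = 1 + 1 + 1 + 4 = 7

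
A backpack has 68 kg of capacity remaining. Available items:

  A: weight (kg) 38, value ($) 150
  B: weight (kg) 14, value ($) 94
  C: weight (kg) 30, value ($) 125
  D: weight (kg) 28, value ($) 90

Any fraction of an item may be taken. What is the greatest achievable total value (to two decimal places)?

313.74

Greedy by value/weight ratio, highest first.
Order: B (94/14=6.71) > C (125/30=4.17) > A (150/38=3.95) > D (90/28=3.21)
Fill: take B (14 @ 94) → take C (30 @ 125) → take 24/38 of A → 94.74; 68/68 used.
Total value = 313.74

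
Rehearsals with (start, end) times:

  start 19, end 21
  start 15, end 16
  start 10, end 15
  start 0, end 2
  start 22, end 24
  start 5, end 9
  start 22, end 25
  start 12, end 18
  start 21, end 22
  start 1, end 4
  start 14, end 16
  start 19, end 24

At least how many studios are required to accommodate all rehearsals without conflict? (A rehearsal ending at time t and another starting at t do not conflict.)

3

The answer is the maximum number of intervals overlapping at any instant.
starts: [0, 1, 5, 10, 12, 14, 15, 19, 19, 21, 22, 22]
ends:   [2, 4, 9, 15, 16, 16, 18, 21, 22, 24, 24, 25]
s0→1 s1→2 e2→1 e4→0 s5→1 e9→0 s10→1 s12→2 s14→3  — peak 3.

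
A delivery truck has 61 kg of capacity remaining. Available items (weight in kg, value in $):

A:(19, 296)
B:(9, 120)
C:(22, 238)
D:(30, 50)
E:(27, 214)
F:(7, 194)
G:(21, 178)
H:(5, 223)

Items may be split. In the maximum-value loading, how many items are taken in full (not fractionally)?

Greedy by value/weight ratio, highest first.
Order: H (223/5=44.60) > F (194/7=27.71) > A (296/19=15.58) > B (120/9=13.33) > C (238/22=10.82) > G (178/21=8.48) > E (214/27=7.93) > D (50/30=1.67)
Fill: take H (5 @ 223) → take F (7 @ 194) → take A (19 @ 296) → take B (9 @ 120) → take 21/22 of C → 227.18; 61/61 used.
4 item(s) taken whole; one partial (take 21/22 of C).

4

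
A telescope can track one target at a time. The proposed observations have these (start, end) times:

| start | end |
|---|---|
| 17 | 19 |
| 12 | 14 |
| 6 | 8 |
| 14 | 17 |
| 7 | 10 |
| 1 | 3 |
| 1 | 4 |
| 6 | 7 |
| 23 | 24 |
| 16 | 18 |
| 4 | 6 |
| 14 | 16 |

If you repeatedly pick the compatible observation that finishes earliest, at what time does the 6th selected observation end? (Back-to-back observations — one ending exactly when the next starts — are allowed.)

Order by finish time; keep every interval that doesn't clash with the previous kept one.
By end time: (1,3), (1,4), (4,6), (6,7), (6,8), (7,10), (12,14), (14,16), (14,17), (16,18), (17,19), (23,24).
Pick (1,3); next start ≥ 3 → (4,6); next start ≥ 6 → (6,7); next start ≥ 7 → (7,10); next start ≥ 10 → (12,14); next start ≥ 14 → (14,16); next start ≥ 16 → (16,18); next start ≥ 18 → (23,24).
Selected: (1,3) (4,6) (6,7) (7,10) (12,14) (14,16) (16,18) (23,24)

16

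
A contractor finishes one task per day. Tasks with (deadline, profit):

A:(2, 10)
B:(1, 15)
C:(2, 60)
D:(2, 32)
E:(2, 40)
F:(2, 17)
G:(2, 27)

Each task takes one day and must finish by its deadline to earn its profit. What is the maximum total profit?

100

By profit: C(d2,60), E(d2,40), D(d2,32), G(d2,27), F(d2,17), B(d1,15), A(d2,10)
C→slot 2; E→slot 1; D skipped; G skipped; F skipped; B skipped; A skipped.
Profit = 40 + 60 = 100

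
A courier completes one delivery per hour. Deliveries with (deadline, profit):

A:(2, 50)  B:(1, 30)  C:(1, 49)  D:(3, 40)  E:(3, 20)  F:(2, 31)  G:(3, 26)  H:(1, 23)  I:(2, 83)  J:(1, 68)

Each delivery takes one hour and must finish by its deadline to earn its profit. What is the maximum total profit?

Sort by profit descending; place each in the latest free slot ≤ its deadline.
By profit: I(d2,83), J(d1,68), A(d2,50), C(d1,49), D(d3,40), F(d2,31), B(d1,30), G(d3,26), H(d1,23), E(d3,20)
I→slot 2; J→slot 1; A skipped; C skipped; D→slot 3; F skipped; B skipped; G skipped; H skipped; E skipped.
Profit = 68 + 83 + 40 = 191

191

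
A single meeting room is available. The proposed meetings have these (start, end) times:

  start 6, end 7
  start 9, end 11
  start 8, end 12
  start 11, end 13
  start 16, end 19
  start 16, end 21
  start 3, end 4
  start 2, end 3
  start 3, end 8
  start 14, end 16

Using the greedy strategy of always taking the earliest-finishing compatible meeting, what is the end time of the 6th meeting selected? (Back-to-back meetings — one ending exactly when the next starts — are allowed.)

Order by finish time; keep every interval that doesn't clash with the previous kept one.
Sorted by end: (2,3)  (3,4)  (6,7)  (3,8)  (9,11)  (8,12)  (11,13)  (14,16)  (16,19)  (16,21)
take (2,3); take (3,4); take (6,7); skip (3,8); take (9,11); take (11,13); take (14,16); take (16,19).
Selected: (2,3) (3,4) (6,7) (9,11) (11,13) (14,16) (16,19)

16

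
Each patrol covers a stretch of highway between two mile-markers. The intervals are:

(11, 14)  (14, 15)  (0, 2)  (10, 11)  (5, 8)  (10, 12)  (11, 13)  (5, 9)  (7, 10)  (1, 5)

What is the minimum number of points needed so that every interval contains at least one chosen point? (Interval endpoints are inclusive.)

Process intervals by earliest right end; each time one isn't hit yet, stab at its right endpoint.
By right end: [0,2]  [1,5]  [5,8]  [5,9]  [7,10]  [10,11]  [10,12]  [11,13]  [11,14]  [14,15]
[0,2] uncovered → point at 2; [5,8] uncovered → point at 8; [10,11] uncovered → point at 11; [14,15] uncovered → point at 15.
Points: 2, 8, 11, 15 (4 total).

4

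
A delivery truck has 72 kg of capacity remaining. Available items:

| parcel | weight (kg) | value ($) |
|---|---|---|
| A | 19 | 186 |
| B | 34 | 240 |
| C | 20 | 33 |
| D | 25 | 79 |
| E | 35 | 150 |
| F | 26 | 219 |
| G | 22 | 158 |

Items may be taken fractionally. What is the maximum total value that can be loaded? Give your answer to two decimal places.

Greedy by value/weight ratio, highest first.
Ratios (sorted): A 9.79, F 8.42, G 7.18, B 7.06, E 4.29, D 3.16, C 1.65
take A (19 @ 186); take F (26 @ 219); take G (22 @ 158); take 5/34 of B → 35.29. Capacity used 72/72.
Total value = 598.29

598.29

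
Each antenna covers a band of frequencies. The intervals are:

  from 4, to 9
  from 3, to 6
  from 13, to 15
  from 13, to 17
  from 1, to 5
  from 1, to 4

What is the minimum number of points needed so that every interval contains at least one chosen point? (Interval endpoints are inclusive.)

Process intervals by earliest right end; each time one isn't hit yet, stab at its right endpoint.
By right end: [1,4]  [1,5]  [3,6]  [4,9]  [13,15]  [13,17]
[1,4] uncovered → point at 4; [13,15] uncovered → point at 15.
Points: 4, 15 (2 total).

2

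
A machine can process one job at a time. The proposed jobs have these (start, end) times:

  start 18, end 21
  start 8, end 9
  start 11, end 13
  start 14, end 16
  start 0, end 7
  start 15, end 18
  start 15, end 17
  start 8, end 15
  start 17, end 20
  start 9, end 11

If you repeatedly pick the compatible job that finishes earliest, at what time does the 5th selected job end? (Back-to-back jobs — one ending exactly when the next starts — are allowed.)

16

Order by finish time; keep every interval that doesn't clash with the previous kept one.
By end time: (0,7), (8,9), (9,11), (11,13), (8,15), (14,16), (15,17), (15,18), (17,20), (18,21).
Pick (0,7); next start ≥ 7 → (8,9); next start ≥ 9 → (9,11); next start ≥ 11 → (11,13); next start ≥ 13 → (14,16); next start ≥ 16 → (17,20).
Selected: (0,7) (8,9) (9,11) (11,13) (14,16) (17,20)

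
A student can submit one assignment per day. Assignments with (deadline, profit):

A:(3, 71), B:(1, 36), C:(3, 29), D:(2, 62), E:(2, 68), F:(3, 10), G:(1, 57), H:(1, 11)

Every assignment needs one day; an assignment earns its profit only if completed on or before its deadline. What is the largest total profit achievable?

201

By profit: A(d3,71), E(d2,68), D(d2,62), G(d1,57), B(d1,36), C(d3,29), H(d1,11), F(d3,10)
A→slot 3; E→slot 2; D→slot 1; G skipped; B skipped; C skipped; H skipped; F skipped.
Profit = 62 + 68 + 71 = 201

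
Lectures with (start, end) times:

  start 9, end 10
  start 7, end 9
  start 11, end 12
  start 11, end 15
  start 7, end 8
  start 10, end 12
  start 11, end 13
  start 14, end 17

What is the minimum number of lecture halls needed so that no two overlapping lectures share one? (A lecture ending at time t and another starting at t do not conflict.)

4

The answer is the maximum number of intervals overlapping at any instant.
starts: [7, 7, 9, 10, 11, 11, 11, 14]
ends:   [8, 9, 10, 12, 12, 13, 15, 17]
s7→1 s7→2 e8→1 e9→0 s9→1 e10→0 s10→1 s11→2 s11→3 s11→4  — peak 4.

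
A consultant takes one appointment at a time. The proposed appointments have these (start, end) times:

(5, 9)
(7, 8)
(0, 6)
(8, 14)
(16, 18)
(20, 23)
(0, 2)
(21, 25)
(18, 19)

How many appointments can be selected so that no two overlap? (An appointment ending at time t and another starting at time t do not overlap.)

6

Greedy by earliest finish: after sorting by end time, pick each interval compatible with the last pick.
By end time: (0,2), (0,6), (7,8), (5,9), (8,14), (16,18), (18,19), (20,23), (21,25).
Pick (0,2); next start ≥ 2 → (7,8); next start ≥ 8 → (8,14); next start ≥ 14 → (16,18); next start ≥ 18 → (18,19); next start ≥ 19 → (20,23).
Selected 6 appointments.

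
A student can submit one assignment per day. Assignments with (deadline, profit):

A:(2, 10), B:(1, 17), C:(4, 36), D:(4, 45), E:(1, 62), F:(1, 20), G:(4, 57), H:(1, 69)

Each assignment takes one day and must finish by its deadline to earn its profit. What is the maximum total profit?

207

By profit: H(d1,69), E(d1,62), G(d4,57), D(d4,45), C(d4,36), F(d1,20), B(d1,17), A(d2,10)
H→slot 1; E skipped; G→slot 4; D→slot 3; C→slot 2; F skipped; B skipped; A skipped.
Profit = 69 + 36 + 45 + 57 = 207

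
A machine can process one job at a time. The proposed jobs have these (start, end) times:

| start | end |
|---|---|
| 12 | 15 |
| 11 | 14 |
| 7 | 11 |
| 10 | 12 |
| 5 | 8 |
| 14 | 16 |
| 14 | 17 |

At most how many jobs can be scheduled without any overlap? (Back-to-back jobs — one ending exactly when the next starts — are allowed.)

Sorted by end: (5,8)  (7,11)  (10,12)  (11,14)  (12,15)  (14,16)  (14,17)
take (5,8); take (10,12); take (12,15); skip (14,16).
Selected 3 jobs.

3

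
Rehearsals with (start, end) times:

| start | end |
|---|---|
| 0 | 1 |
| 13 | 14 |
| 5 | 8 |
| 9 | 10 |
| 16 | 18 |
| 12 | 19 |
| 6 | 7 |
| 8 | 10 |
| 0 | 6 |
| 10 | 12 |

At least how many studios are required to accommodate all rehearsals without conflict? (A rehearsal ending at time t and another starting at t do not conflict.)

2

Events (time:±→running): 0:+→1 0:+→2 … peak 2.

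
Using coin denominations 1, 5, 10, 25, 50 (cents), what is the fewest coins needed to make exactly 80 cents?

3

80 = 1×50 + 1×25 + 1×5
Total coins = 1 + 1 + 1 = 3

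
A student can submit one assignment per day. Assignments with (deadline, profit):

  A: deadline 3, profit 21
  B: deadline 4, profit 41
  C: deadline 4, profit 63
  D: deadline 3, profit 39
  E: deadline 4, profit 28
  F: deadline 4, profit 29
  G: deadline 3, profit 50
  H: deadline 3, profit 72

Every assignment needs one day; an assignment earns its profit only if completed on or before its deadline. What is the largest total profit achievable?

226

Take jobs in profit order; each goes to the latest open slot no later than its deadline.
Profit order: H=72 C=63 G=50 B=41 D=39 F=29 E=28 A=21
Assign: H→slot 3, C→slot 4, G→slot 2, B→slot 1, D skipped, F skipped, E skipped, A skipped.
Slots: [1:B] [2:G] [3:H] [4:C]
Profit = 41 + 50 + 72 + 63 = 226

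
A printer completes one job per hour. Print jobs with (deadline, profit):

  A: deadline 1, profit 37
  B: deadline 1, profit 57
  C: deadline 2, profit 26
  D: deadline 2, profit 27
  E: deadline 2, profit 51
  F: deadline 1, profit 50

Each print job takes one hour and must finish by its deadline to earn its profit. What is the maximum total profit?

108

Sort by profit descending; place each in the latest free slot ≤ its deadline.
Profit order: B=57 E=51 F=50 A=37 D=27 C=26
Assign: B→slot 1, E→slot 2, F skipped, A skipped, D skipped, C skipped.
Slots: [1:B] [2:E]
Profit = 57 + 51 = 108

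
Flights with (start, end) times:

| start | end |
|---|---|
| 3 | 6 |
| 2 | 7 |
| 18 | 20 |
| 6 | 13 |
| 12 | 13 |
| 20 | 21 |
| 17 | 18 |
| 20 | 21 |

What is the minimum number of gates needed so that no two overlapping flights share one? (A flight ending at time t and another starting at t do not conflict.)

Events (time:±→running): 2:+→1 3:+→2 … peak 2.

2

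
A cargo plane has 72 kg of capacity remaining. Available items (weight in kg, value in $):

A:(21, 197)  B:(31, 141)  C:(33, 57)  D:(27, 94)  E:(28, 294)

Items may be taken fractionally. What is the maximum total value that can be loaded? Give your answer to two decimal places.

Sort by value per unit weight and fill in that order.
Ratios (sorted): E 10.50, A 9.38, B 4.55, D 3.48, C 1.73
take E (28 @ 294); take A (21 @ 197); take 23/31 of B → 104.61. Capacity used 72/72.
Total value = 595.61

595.61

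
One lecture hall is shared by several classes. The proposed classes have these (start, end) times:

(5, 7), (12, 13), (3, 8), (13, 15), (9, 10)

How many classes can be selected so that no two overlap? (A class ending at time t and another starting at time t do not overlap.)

Order by finish time; keep every interval that doesn't clash with the previous kept one.
By end time: (5,7), (3,8), (9,10), (12,13), (13,15).
Pick (5,7); next start ≥ 7 → (9,10); next start ≥ 10 → (12,13); next start ≥ 13 → (13,15).
Selected 4 classes.

4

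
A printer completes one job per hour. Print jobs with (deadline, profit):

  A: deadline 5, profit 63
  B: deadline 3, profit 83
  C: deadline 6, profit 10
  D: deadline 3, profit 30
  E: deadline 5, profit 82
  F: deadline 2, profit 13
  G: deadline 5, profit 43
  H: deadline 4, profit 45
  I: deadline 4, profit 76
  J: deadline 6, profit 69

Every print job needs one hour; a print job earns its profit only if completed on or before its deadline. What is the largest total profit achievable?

418

Take jobs in profit order; each goes to the latest open slot no later than its deadline.
Profit order: B=83 E=82 I=76 J=69 A=63 H=45 G=43 D=30 F=13 C=10
Assign: B→slot 3, E→slot 5, I→slot 4, J→slot 6, A→slot 2, H→slot 1, G skipped, D skipped, F skipped, C skipped.
Slots: [1:H] [2:A] [3:B] [4:I] [5:E] [6:J]
Profit = 45 + 63 + 83 + 76 + 82 + 69 = 418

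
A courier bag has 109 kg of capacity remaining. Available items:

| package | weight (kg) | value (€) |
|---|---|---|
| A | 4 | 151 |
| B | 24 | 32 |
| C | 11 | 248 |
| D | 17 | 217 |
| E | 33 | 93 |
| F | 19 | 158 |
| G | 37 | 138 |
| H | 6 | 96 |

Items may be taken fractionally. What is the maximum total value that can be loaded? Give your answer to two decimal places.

1050.27

Greedy by value/weight ratio, highest first.
Order: A (151/4=37.75) > C (248/11=22.55) > H (96/6=16.00) > D (217/17=12.76) > F (158/19=8.32) > G (138/37=3.73) > E (93/33=2.82) > B (32/24=1.33)
Fill: take A (4 @ 151) → take C (11 @ 248) → take H (6 @ 96) → take D (17 @ 217) → take F (19 @ 158) → take G (37 @ 138) → take 15/33 of E → 42.27; 109/109 used.
Total value = 1050.27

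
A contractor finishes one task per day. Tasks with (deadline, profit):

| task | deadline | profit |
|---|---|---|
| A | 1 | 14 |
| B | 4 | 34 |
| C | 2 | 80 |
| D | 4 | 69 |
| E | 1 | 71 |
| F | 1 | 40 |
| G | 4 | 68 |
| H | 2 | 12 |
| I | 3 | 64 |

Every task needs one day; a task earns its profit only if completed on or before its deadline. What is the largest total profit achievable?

288

Profit order: C=80 E=71 D=69 G=68 I=64 F=40 B=34 A=14 H=12
Assign: C→slot 2, E→slot 1, D→slot 4, G→slot 3, I skipped, F skipped, B skipped, A skipped, H skipped.
Slots: [1:E] [2:C] [3:G] [4:D]
Profit = 71 + 80 + 68 + 69 = 288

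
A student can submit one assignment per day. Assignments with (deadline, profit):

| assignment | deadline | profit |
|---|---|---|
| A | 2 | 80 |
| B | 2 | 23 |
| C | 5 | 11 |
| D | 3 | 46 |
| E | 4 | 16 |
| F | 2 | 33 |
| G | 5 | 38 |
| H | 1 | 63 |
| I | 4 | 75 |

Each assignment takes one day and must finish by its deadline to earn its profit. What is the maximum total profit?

302

Profit order: A=80 I=75 H=63 D=46 G=38 F=33 B=23 E=16 C=11
Assign: A→slot 2, I→slot 4, H→slot 1, D→slot 3, G→slot 5, F skipped, B skipped, E skipped, C skipped.
Slots: [1:H] [2:A] [3:D] [4:I] [5:G]
Profit = 63 + 80 + 46 + 75 + 38 = 302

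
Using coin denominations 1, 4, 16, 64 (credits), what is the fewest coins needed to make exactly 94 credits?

7

94 − 1×64→30 − 1×16→14 − 3×4→2 − 2×1→0
Total coins = 1 + 1 + 3 + 2 = 7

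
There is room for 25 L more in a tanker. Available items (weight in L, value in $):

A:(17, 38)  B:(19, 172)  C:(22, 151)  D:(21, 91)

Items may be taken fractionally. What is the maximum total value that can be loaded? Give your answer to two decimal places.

213.18

Order: B (172/19=9.05) > C (151/22=6.86) > D (91/21=4.33) > A (38/17=2.24)
Fill: take B (19 @ 172) → take 6/22 of C → 41.18; 25/25 used.
Total value = 213.18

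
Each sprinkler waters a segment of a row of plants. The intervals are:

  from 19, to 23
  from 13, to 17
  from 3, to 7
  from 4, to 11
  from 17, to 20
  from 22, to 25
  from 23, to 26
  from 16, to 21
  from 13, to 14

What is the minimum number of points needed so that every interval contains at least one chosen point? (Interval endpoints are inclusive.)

By right end: [3,7]  [4,11]  [13,14]  [13,17]  [17,20]  [16,21]  [19,23]  [22,25]  [23,26]
[3,7] uncovered → point at 7; [13,14] uncovered → point at 14; [17,20] uncovered → point at 20; [22,25] uncovered → point at 25.
Points: 7, 14, 20, 25 (4 total).

4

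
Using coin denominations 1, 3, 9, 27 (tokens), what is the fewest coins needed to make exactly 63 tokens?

3

63 = 2×27 + 1×9
Total coins = 2 + 1 = 3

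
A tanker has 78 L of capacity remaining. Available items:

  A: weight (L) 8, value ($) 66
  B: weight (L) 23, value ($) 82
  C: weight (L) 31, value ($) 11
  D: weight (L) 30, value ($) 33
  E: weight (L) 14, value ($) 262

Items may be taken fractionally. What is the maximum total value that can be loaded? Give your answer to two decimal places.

444.06

Order: E (262/14=18.71) > A (66/8=8.25) > B (82/23=3.57) > D (33/30=1.10) > C (11/31=0.35)
Fill: take E (14 @ 262) → take A (8 @ 66) → take B (23 @ 82) → take D (30 @ 33) → take 3/31 of C → 1.06; 78/78 used.
Total value = 444.06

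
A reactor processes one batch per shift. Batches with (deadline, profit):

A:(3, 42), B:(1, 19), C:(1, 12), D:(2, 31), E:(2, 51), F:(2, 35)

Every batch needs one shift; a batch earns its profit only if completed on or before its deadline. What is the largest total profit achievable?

128

Take jobs in profit order; each goes to the latest open slot no later than its deadline.
Profit order: E=51 A=42 F=35 D=31 B=19 C=12
Assign: E→slot 2, A→slot 3, F→slot 1, D skipped, B skipped, C skipped.
Slots: [1:F] [2:E] [3:A]
Profit = 35 + 51 + 42 = 128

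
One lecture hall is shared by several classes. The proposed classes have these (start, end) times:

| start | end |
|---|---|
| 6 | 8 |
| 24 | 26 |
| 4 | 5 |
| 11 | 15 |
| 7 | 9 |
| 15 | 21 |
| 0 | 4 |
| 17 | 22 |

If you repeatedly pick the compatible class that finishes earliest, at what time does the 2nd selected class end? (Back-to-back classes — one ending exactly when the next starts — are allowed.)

Sort by end time and greedily take each interval whose start is ≥ the last chosen end.
Sorted by end: (0,4)  (4,5)  (6,8)  (7,9)  (11,15)  (15,21)  (17,22)  (24,26)
take (0,4); take (4,5); take (6,8); take (11,15); take (15,21); take (24,26).
Selected: (0,4) (4,5) (6,8) (11,15) (15,21) (24,26)

5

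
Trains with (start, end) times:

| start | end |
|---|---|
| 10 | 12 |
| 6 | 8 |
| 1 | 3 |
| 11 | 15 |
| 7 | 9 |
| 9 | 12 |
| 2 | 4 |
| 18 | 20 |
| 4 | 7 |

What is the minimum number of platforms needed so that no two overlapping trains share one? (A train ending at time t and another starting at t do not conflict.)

3

Count concurrent intervals with a sweep; the peak is the room count.
starts: [1, 2, 4, 6, 7, 9, 10, 11, 18]
ends:   [3, 4, 7, 8, 9, 12, 12, 15, 20]
s1→1 s2→2 e3→1 e4→0 s4→1 s6→2 e7→1 s7→2 e8→1 e9→0 s9→1 s10→2 s11→3  — peak 3.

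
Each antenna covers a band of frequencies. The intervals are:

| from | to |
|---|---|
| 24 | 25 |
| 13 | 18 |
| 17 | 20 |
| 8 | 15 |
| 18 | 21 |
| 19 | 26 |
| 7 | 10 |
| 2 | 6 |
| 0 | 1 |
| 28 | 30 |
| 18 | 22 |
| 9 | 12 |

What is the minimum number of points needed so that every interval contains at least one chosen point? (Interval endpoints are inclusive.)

6

Process intervals by earliest right end; each time one isn't hit yet, stab at its right endpoint.
By right end: [0,1]  [2,6]  [7,10]  [9,12]  [8,15]  [13,18]  [17,20]  [18,21]  [18,22]  [24,25]  [19,26]  [28,30]
[0,1] uncovered → point at 1; [2,6] uncovered → point at 6; [7,10] uncovered → point at 10; [13,18] uncovered → point at 18; [24,25] uncovered → point at 25; [28,30] uncovered → point at 30.
Points: 1, 6, 10, 18, 25, 30 (6 total).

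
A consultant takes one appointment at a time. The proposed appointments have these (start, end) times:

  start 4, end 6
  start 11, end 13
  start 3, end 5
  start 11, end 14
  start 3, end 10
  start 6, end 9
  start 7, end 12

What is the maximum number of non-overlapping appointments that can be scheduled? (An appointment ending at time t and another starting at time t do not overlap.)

3

Sort by end time and greedily take each interval whose start is ≥ the last chosen end.
Sorted by end: (3,5)  (4,6)  (6,9)  (3,10)  (7,12)  (11,13)  (11,14)
take (3,5); take (6,9); take (11,13).
Selected 3 appointments.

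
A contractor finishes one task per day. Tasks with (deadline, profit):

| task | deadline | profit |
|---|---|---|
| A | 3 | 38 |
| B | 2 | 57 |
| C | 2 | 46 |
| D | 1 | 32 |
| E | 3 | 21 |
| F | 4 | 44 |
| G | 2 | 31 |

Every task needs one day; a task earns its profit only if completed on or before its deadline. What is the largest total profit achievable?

Take jobs in profit order; each goes to the latest open slot no later than its deadline.
Profit order: B=57 C=46 F=44 A=38 D=32 G=31 E=21
Assign: B→slot 2, C→slot 1, F→slot 4, A→slot 3, D skipped, G skipped, E skipped.
Slots: [1:C] [2:B] [3:A] [4:F]
Profit = 46 + 57 + 38 + 44 = 185

185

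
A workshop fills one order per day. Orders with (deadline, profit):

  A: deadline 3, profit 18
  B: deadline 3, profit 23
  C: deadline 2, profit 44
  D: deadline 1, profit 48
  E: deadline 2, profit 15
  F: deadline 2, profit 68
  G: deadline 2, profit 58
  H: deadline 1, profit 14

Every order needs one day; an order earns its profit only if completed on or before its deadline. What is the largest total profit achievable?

149

Sort by profit descending; place each in the latest free slot ≤ its deadline.
By profit: F(d2,68), G(d2,58), D(d1,48), C(d2,44), B(d3,23), A(d3,18), E(d2,15), H(d1,14)
F→slot 2; G→slot 1; D skipped; C skipped; B→slot 3; A skipped; E skipped; H skipped.
Profit = 58 + 68 + 23 = 149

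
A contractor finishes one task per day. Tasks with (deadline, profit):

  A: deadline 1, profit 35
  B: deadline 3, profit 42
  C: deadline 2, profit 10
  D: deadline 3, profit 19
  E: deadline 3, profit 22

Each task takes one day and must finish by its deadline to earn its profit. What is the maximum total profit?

99

Sort by profit descending; place each in the latest free slot ≤ its deadline.
Profit order: B=42 A=35 E=22 D=19 C=10
Assign: B→slot 3, A→slot 1, E→slot 2, D skipped, C skipped.
Slots: [1:A] [2:E] [3:B]
Profit = 35 + 22 + 42 = 99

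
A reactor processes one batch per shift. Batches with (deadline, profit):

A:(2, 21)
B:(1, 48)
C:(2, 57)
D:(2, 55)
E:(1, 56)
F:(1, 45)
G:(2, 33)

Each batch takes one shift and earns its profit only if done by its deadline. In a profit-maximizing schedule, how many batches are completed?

Sort by profit descending; place each in the latest free slot ≤ its deadline.
Profit order: C=57 E=56 D=55 B=48 F=45 G=33 A=21
Assign: C→slot 2, E→slot 1, D skipped, B skipped, F skipped, G skipped, A skipped.
Slots: [1:E] [2:C]
2 of 7 scheduled.

2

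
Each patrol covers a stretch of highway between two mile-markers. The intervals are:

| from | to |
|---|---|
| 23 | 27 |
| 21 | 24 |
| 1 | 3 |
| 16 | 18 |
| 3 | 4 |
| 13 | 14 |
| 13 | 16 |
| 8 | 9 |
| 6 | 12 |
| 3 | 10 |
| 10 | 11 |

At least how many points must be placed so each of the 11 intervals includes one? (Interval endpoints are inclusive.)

Sort by right endpoint; whenever an interval is uncovered, place a point at its right end.
By right end: [1,3]  [3,4]  [8,9]  [3,10]  [10,11]  [6,12]  [13,14]  [13,16]  [16,18]  [21,24]  [23,27]
[1,3] uncovered → point at 3; [8,9] uncovered → point at 9; [10,11] uncovered → point at 11; [13,14] uncovered → point at 14; [16,18] uncovered → point at 18; [21,24] uncovered → point at 24.
Points: 3, 9, 11, 14, 18, 24 (6 total).

6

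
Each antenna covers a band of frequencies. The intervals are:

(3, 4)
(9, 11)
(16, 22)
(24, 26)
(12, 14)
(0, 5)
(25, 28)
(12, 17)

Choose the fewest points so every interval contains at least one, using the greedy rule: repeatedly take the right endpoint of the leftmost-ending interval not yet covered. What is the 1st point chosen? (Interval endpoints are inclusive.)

4

Process intervals by earliest right end; each time one isn't hit yet, stab at its right endpoint.
By right end: [3,4]  [0,5]  [9,11]  [12,14]  [12,17]  [16,22]  [24,26]  [25,28]
[3,4] uncovered → point at 4; [9,11] uncovered → point at 11; [12,14] uncovered → point at 14; [16,22] uncovered → point at 22; [24,26] uncovered → point at 26.
Points: 4, 11, 14, 22, 26 (5 total).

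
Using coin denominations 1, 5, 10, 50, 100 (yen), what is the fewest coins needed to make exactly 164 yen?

Greedy: take as many of the largest coin as possible, then repeat with the remainder.
164 − 1×100→64 − 1×50→14 − 1×10→4 − 4×1→0
Total coins = 1 + 1 + 1 + 4 = 7

7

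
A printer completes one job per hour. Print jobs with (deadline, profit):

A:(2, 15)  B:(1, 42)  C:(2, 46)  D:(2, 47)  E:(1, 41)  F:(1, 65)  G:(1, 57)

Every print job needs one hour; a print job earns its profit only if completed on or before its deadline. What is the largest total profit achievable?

112

Profit order: F=65 G=57 D=47 C=46 B=42 E=41 A=15
Assign: F→slot 1, G skipped, D→slot 2, C skipped, B skipped, E skipped, A skipped.
Slots: [1:F] [2:D]
Profit = 65 + 47 = 112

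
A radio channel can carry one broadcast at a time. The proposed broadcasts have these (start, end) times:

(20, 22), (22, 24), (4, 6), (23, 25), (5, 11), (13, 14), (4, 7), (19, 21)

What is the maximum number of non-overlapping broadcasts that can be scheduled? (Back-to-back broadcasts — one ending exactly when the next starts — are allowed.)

4

Order by finish time; keep every interval that doesn't clash with the previous kept one.
By end time: (4,6), (4,7), (5,11), (13,14), (19,21), (20,22), (22,24), (23,25).
Pick (4,6); next start ≥ 6 → (13,14); next start ≥ 14 → (19,21); next start ≥ 21 → (22,24).
Selected 4 broadcasts.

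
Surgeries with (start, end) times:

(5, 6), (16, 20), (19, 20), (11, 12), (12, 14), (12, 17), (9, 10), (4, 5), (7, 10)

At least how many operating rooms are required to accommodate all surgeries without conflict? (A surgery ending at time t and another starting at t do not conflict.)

Events (time:±→running): 4:+→1 5:-→0 5:+→1 6:-→0 7:+→1 9:+→2 … peak 2.

2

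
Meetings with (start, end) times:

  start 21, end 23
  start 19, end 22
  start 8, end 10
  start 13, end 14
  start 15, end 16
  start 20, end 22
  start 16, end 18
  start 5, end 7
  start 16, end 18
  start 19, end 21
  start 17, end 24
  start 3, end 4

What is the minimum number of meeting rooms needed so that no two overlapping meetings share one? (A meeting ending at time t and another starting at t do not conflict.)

4

Events (time:±→running): 3:+→1 4:-→0 5:+→1 7:-→0 8:+→1 10:-→0 13:+→1 14:-→0 15:+→1 16:-→0 16:+→1 16:+→2 17:+→3 18:-→2 18:-→1 19:+→2 19:+→3 20:+→4 … peak 4.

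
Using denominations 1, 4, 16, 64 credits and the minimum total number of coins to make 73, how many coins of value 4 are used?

73 = 1×64 + 2×4 + 1×1
Count of 4: 2

2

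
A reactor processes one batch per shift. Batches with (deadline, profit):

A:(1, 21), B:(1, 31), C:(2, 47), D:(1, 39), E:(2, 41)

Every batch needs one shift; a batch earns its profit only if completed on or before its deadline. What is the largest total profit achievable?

88

Sort by profit descending; place each in the latest free slot ≤ its deadline.
By profit: C(d2,47), E(d2,41), D(d1,39), B(d1,31), A(d1,21)
C→slot 2; E→slot 1; D skipped; B skipped; A skipped.
Profit = 41 + 47 = 88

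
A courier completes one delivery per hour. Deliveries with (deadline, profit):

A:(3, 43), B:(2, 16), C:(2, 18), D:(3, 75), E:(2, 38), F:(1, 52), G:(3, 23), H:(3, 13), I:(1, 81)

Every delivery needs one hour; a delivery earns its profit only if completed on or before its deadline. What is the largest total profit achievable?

199

Take jobs in profit order; each goes to the latest open slot no later than its deadline.
By profit: I(d1,81), D(d3,75), F(d1,52), A(d3,43), E(d2,38), G(d3,23), C(d2,18), B(d2,16), H(d3,13)
I→slot 1; D→slot 3; F skipped; A→slot 2; E skipped; G skipped; C skipped; B skipped; H skipped.
Profit = 81 + 43 + 75 = 199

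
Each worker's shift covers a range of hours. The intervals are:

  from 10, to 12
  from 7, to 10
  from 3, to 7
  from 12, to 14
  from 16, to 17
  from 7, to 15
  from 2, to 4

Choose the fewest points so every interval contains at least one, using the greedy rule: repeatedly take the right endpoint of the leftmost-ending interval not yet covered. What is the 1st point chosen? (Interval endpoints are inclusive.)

Sort by right endpoint; whenever an interval is uncovered, place a point at its right end.
By right end: [2,4]  [3,7]  [7,10]  [10,12]  [12,14]  [7,15]  [16,17]
[2,4] uncovered → point at 4; [7,10] uncovered → point at 10; [12,14] uncovered → point at 14; [16,17] uncovered → point at 17.
Points: 4, 10, 14, 17 (4 total).

4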